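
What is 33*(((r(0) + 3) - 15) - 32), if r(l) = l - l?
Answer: -1452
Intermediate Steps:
r(l) = 0
33*(((r(0) + 3) - 15) - 32) = 33*(((0 + 3) - 15) - 32) = 33*((3 - 15) - 32) = 33*(-12 - 32) = 33*(-44) = -1452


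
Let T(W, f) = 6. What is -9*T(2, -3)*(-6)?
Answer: 324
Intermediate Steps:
-9*T(2, -3)*(-6) = -9*6*(-6) = -54*(-6) = 324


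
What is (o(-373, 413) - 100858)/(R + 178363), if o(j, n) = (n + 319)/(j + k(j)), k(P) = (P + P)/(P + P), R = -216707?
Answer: 3126659/1188664 ≈ 2.6304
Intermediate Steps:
k(P) = 1 (k(P) = (2*P)/((2*P)) = (2*P)*(1/(2*P)) = 1)
o(j, n) = (319 + n)/(1 + j) (o(j, n) = (n + 319)/(j + 1) = (319 + n)/(1 + j))
(o(-373, 413) - 100858)/(R + 178363) = ((319 + 413)/(1 - 373) - 100858)/(-216707 + 178363) = (732/(-372) - 100858)/(-38344) = (-1/372*732 - 100858)*(-1/38344) = (-61/31 - 100858)*(-1/38344) = -3126659/31*(-1/38344) = 3126659/1188664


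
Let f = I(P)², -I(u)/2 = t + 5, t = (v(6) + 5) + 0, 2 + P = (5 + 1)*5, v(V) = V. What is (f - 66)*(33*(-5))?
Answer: -158070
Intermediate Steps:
P = 28 (P = -2 + (5 + 1)*5 = -2 + 6*5 = -2 + 30 = 28)
t = 11 (t = (6 + 5) + 0 = 11 + 0 = 11)
I(u) = -32 (I(u) = -2*(11 + 5) = -2*16 = -32)
f = 1024 (f = (-32)² = 1024)
(f - 66)*(33*(-5)) = (1024 - 66)*(33*(-5)) = 958*(-165) = -158070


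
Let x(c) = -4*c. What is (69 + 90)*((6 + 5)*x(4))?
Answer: -27984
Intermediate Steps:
(69 + 90)*((6 + 5)*x(4)) = (69 + 90)*((6 + 5)*(-4*4)) = 159*(11*(-16)) = 159*(-176) = -27984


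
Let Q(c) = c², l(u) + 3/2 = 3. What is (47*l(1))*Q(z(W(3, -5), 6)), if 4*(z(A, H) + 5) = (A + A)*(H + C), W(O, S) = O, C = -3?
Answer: 141/8 ≈ 17.625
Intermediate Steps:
l(u) = 3/2 (l(u) = -3/2 + 3 = 3/2)
z(A, H) = -5 + A*(-3 + H)/2 (z(A, H) = -5 + ((A + A)*(H - 3))/4 = -5 + ((2*A)*(-3 + H))/4 = -5 + (2*A*(-3 + H))/4 = -5 + A*(-3 + H)/2)
(47*l(1))*Q(z(W(3, -5), 6)) = (47*(3/2))*(-5 - 3/2*3 + (½)*3*6)² = 141*(-5 - 9/2 + 9)²/2 = 141*(-½)²/2 = (141/2)*(¼) = 141/8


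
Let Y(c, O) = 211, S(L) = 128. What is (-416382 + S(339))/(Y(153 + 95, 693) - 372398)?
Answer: 416254/372187 ≈ 1.1184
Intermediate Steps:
(-416382 + S(339))/(Y(153 + 95, 693) - 372398) = (-416382 + 128)/(211 - 372398) = -416254/(-372187) = -416254*(-1/372187) = 416254/372187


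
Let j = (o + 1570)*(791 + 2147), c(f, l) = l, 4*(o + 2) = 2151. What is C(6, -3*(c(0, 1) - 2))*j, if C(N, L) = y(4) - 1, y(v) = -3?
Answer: -24746774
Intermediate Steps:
o = 2143/4 (o = -2 + (¼)*2151 = -2 + 2151/4 = 2143/4 ≈ 535.75)
j = 12373387/2 (j = (2143/4 + 1570)*(791 + 2147) = (8423/4)*2938 = 12373387/2 ≈ 6.1867e+6)
C(N, L) = -4 (C(N, L) = -3 - 1 = -4)
C(6, -3*(c(0, 1) - 2))*j = -4*12373387/2 = -24746774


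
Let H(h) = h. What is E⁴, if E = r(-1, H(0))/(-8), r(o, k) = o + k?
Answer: 1/4096 ≈ 0.00024414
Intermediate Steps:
r(o, k) = k + o
E = ⅛ (E = (0 - 1)/(-8) = -1*(-⅛) = ⅛ ≈ 0.12500)
E⁴ = (⅛)⁴ = 1/4096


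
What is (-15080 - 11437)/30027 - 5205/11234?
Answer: -151394171/112441106 ≈ -1.3464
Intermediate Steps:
(-15080 - 11437)/30027 - 5205/11234 = -26517*1/30027 - 5205*1/11234 = -8839/10009 - 5205/11234 = -151394171/112441106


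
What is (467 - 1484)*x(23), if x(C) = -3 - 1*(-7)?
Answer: -4068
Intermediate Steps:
x(C) = 4 (x(C) = -3 + 7 = 4)
(467 - 1484)*x(23) = (467 - 1484)*4 = -1017*4 = -4068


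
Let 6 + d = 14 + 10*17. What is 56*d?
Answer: 9968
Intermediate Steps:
d = 178 (d = -6 + (14 + 10*17) = -6 + (14 + 170) = -6 + 184 = 178)
56*d = 56*178 = 9968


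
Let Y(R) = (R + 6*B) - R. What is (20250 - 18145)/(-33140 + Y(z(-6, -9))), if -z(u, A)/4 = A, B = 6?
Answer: -2105/33104 ≈ -0.063587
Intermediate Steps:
z(u, A) = -4*A
Y(R) = 36 (Y(R) = (R + 6*6) - R = (R + 36) - R = (36 + R) - R = 36)
(20250 - 18145)/(-33140 + Y(z(-6, -9))) = (20250 - 18145)/(-33140 + 36) = 2105/(-33104) = 2105*(-1/33104) = -2105/33104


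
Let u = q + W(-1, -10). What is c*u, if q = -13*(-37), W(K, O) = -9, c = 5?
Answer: 2360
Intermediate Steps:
q = 481 (q = -1*(-481) = 481)
u = 472 (u = 481 - 9 = 472)
c*u = 5*472 = 2360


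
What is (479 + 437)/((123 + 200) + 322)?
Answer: 916/645 ≈ 1.4202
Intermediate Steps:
(479 + 437)/((123 + 200) + 322) = 916/(323 + 322) = 916/645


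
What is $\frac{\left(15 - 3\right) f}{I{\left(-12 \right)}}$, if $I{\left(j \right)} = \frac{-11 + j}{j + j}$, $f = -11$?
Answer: $- \frac{3168}{23} \approx -137.74$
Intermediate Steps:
$I{\left(j \right)} = \frac{-11 + j}{2 j}$
$\frac{\left(15 - 3\right) f}{I{\left(-12 \right)}} = \frac{\left(15 - 3\right) \left(-11\right)}{\frac{1}{2} \frac{1}{-12} \left(-11 - 12\right)} = \frac{12 \left(-11\right)}{\frac{1}{2} \left(- \frac{1}{12}\right) \left(-23\right)} = - \frac{132}{\frac{23}{24}} = \left(-132\right) \frac{24}{23} = - \frac{3168}{23}$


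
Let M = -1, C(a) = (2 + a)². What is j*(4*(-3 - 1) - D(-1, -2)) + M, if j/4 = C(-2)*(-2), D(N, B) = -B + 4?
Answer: -1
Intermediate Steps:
D(N, B) = 4 - B
j = 0 (j = 4*((2 - 2)²*(-2)) = 4*(0²*(-2)) = 4*(0*(-2)) = 4*0 = 0)
j*(4*(-3 - 1) - D(-1, -2)) + M = 0*(4*(-3 - 1) - (4 - 1*(-2))) - 1 = 0*(4*(-4) - (4 + 2)) - 1 = 0*(-16 - 1*6) - 1 = 0*(-16 - 6) - 1 = 0*(-22) - 1 = 0 - 1 = -1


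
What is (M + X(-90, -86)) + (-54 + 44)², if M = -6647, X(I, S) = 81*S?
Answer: -13513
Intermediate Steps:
(M + X(-90, -86)) + (-54 + 44)² = (-6647 + 81*(-86)) + (-54 + 44)² = (-6647 - 6966) + (-10)² = -13613 + 100 = -13513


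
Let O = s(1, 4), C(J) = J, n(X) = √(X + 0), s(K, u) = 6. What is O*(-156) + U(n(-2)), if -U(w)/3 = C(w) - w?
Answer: -936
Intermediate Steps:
n(X) = √X
O = 6
U(w) = 0 (U(w) = -3*(w - w) = -3*0 = 0)
O*(-156) + U(n(-2)) = 6*(-156) + 0 = -936 + 0 = -936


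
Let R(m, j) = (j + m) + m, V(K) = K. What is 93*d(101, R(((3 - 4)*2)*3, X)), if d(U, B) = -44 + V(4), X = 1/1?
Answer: -3720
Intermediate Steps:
X = 1
R(m, j) = j + 2*m
d(U, B) = -40 (d(U, B) = -44 + 4 = -40)
93*d(101, R(((3 - 4)*2)*3, X)) = 93*(-40) = -3720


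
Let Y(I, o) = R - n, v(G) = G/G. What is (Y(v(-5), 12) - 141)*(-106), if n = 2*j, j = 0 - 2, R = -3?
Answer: 14840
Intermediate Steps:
j = -2
v(G) = 1
n = -4 (n = 2*(-2) = -4)
Y(I, o) = 1 (Y(I, o) = -3 - 1*(-4) = -3 + 4 = 1)
(Y(v(-5), 12) - 141)*(-106) = (1 - 141)*(-106) = -140*(-106) = 14840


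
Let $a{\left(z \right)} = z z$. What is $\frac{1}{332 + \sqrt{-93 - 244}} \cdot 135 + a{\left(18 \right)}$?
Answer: $\frac{35866584}{110561} - \frac{135 i \sqrt{337}}{110561} \approx 324.41 - 0.022415 i$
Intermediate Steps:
$a{\left(z \right)} = z^{2}$
$\frac{1}{332 + \sqrt{-93 - 244}} \cdot 135 + a{\left(18 \right)} = \frac{1}{332 + \sqrt{-93 - 244}} \cdot 135 + 18^{2} = \frac{1}{332 + \sqrt{-337}} \cdot 135 + 324 = \frac{1}{332 + i \sqrt{337}} \cdot 135 + 324 = \frac{135}{332 + i \sqrt{337}} + 324 = 324 + \frac{135}{332 + i \sqrt{337}}$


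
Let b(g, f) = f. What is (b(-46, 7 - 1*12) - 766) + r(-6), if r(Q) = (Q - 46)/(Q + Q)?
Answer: -2300/3 ≈ -766.67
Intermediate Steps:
r(Q) = (-46 + Q)/(2*Q) (r(Q) = (-46 + Q)/((2*Q)) = (-46 + Q)*(1/(2*Q)) = (-46 + Q)/(2*Q))
(b(-46, 7 - 1*12) - 766) + r(-6) = ((7 - 1*12) - 766) + (½)*(-46 - 6)/(-6) = ((7 - 12) - 766) + (½)*(-⅙)*(-52) = (-5 - 766) + 13/3 = -771 + 13/3 = -2300/3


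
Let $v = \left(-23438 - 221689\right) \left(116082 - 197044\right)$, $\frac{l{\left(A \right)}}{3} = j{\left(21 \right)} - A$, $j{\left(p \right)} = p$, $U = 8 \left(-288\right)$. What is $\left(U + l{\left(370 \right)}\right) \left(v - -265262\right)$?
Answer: $-66504741648036$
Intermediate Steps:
$U = -2304$
$l{\left(A \right)} = 63 - 3 A$ ($l{\left(A \right)} = 3 \left(21 - A\right) = 63 - 3 A$)
$v = 19845972174$ ($v = \left(-245127\right) \left(-80962\right) = 19845972174$)
$\left(U + l{\left(370 \right)}\right) \left(v - -265262\right) = \left(-2304 + \left(63 - 1110\right)\right) \left(19845972174 - -265262\right) = \left(-2304 + \left(63 - 1110\right)\right) \left(19845972174 + 265262\right) = \left(-2304 - 1047\right) 19846237436 = \left(-3351\right) 19846237436 = -66504741648036$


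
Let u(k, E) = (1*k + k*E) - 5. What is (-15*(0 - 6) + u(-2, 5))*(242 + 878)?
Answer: 81760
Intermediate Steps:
u(k, E) = -5 + k + E*k (u(k, E) = (k + E*k) - 5 = -5 + k + E*k)
(-15*(0 - 6) + u(-2, 5))*(242 + 878) = (-15*(0 - 6) + (-5 - 2 + 5*(-2)))*(242 + 878) = (-15*(-6) + (-5 - 2 - 10))*1120 = (90 - 17)*1120 = 73*1120 = 81760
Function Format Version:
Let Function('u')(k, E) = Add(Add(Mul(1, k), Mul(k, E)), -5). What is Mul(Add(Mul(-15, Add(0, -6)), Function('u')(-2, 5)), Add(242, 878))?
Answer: 81760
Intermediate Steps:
Function('u')(k, E) = Add(-5, k, Mul(E, k)) (Function('u')(k, E) = Add(Add(k, Mul(E, k)), -5) = Add(-5, k, Mul(E, k)))
Mul(Add(Mul(-15, Add(0, -6)), Function('u')(-2, 5)), Add(242, 878)) = Mul(Add(Mul(-15, Add(0, -6)), Add(-5, -2, Mul(5, -2))), Add(242, 878)) = Mul(Add(Mul(-15, -6), Add(-5, -2, -10)), 1120) = Mul(Add(90, -17), 1120) = Mul(73, 1120) = 81760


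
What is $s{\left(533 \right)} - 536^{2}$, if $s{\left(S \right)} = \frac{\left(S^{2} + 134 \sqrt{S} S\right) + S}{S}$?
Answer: $-286762 + 134 \sqrt{533} \approx -2.8367 \cdot 10^{5}$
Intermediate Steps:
$s{\left(S \right)} = \frac{S + S^{2} + 134 S^{\frac{3}{2}}}{S}$ ($s{\left(S \right)} = \frac{\left(S^{2} + 134 S^{\frac{3}{2}}\right) + S}{S} = \frac{S + S^{2} + 134 S^{\frac{3}{2}}}{S}$)
$s{\left(533 \right)} - 536^{2} = \left(1 + 533 + 134 \sqrt{533}\right) - 536^{2} = \left(534 + 134 \sqrt{533}\right) - 287296 = -286762 + 134 \sqrt{533}$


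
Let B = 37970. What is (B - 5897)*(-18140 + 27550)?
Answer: 301806930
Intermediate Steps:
(B - 5897)*(-18140 + 27550) = (37970 - 5897)*(-18140 + 27550) = 32073*9410 = 301806930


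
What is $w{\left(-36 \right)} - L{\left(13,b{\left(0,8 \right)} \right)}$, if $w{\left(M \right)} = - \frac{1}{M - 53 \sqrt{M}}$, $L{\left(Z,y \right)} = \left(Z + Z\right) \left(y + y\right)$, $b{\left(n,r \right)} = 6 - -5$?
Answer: $- \frac{1627339}{2845} - \frac{53 i}{17070} \approx -572.0 - 0.0031049 i$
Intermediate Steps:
$b{\left(n,r \right)} = 11$ ($b{\left(n,r \right)} = 6 + 5 = 11$)
$L{\left(Z,y \right)} = 4 Z y$ ($L{\left(Z,y \right)} = 2 Z 2 y = 4 Z y$)
$w{\left(-36 \right)} - L{\left(13,b{\left(0,8 \right)} \right)} = \frac{1}{\left(-1\right) \left(-36\right) + 53 \sqrt{-36}} - 4 \cdot 13 \cdot 11 = \frac{1}{36 + 53 \cdot 6 i} - 572 = \frac{1}{36 + 318 i} - 572 = \frac{36 - 318 i}{102420} - 572 = -572 + \frac{36 - 318 i}{102420}$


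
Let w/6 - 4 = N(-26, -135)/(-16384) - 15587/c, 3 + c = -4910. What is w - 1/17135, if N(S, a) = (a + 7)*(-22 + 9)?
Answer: 228583481383/5387792320 ≈ 42.426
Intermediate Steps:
N(S, a) = -91 - 13*a (N(S, a) = (7 + a)*(-13) = -91 - 13*a)
c = -4913 (c = -3 - 4910 = -4913)
w = 13340169/314432 (w = 24 + 6*((-91 - 13*(-135))/(-16384) - 15587/(-4913)) = 24 + 6*((-91 + 1755)*(-1/16384) - 15587*(-1/4913)) = 24 + 6*(1664*(-1/16384) + 15587/4913) = 24 + 6*(-13/128 + 15587/4913) = 24 + 6*(1931267/628864) = 24 + 5793801/314432 = 13340169/314432 ≈ 42.426)
w - 1/17135 = 13340169/314432 - 1/17135 = 228583481383/5387792320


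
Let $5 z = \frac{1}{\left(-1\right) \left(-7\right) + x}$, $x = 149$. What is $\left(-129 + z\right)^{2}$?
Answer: $\frac{10124183161}{608400} \approx 16641.0$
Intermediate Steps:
$z = \frac{1}{780}$ ($z = \frac{1}{5 \left(\left(-1\right) \left(-7\right) + 149\right)} = \frac{1}{5 \left(7 + 149\right)} = \frac{1}{5 \cdot 156} = \frac{1}{5} \cdot \frac{1}{156} = \frac{1}{780} \approx 0.0012821$)
$\left(-129 + z\right)^{2} = \left(-129 + \frac{1}{780}\right)^{2} = \left(- \frac{100619}{780}\right)^{2} = \frac{10124183161}{608400}$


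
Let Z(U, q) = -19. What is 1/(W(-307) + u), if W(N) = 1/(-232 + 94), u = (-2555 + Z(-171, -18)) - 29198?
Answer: -138/4384537 ≈ -3.1474e-5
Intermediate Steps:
u = -31772 (u = (-2555 - 19) - 29198 = -2574 - 29198 = -31772)
W(N) = -1/138 (W(N) = 1/(-138) = -1/138)
1/(W(-307) + u) = 1/(-1/138 - 31772) = 1/(-4384537/138) = -138/4384537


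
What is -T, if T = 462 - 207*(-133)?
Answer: -27993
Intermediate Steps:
T = 27993 (T = 462 + 27531 = 27993)
-T = -1*27993 = -27993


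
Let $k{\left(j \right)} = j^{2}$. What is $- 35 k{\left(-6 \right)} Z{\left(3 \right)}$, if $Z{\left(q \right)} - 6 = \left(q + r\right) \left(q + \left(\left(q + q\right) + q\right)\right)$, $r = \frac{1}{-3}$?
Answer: $-47880$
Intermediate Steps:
$r = - \frac{1}{3} \approx -0.33333$
$Z{\left(q \right)} = 6 + 4 q \left(- \frac{1}{3} + q\right)$ ($Z{\left(q \right)} = 6 + \left(q - \frac{1}{3}\right) \left(q + \left(\left(q + q\right) + q\right)\right) = 6 + \left(- \frac{1}{3} + q\right) \left(q + \left(2 q + q\right)\right) = 6 + \left(- \frac{1}{3} + q\right) \left(q + 3 q\right) = 6 + \left(- \frac{1}{3} + q\right) 4 q = 6 + 4 q \left(- \frac{1}{3} + q\right)$)
$- 35 k{\left(-6 \right)} Z{\left(3 \right)} = - 35 \left(-6\right)^{2} \left(6 + 4 \cdot 3^{2} - 4\right) = \left(-35\right) 36 \left(6 + 4 \cdot 9 - 4\right) = - 1260 \left(6 + 36 - 4\right) = \left(-1260\right) 38 = -47880$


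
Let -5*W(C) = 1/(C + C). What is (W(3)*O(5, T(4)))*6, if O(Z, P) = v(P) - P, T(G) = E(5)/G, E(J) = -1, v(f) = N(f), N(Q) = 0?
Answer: -1/20 ≈ -0.050000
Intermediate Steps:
v(f) = 0
W(C) = -1/(10*C) (W(C) = -1/(5*(C + C)) = -1/(2*C)/5 = -1/(10*C))
T(G) = -1/G
O(Z, P) = -P (O(Z, P) = 0 - P = -P)
(W(3)*O(5, T(4)))*6 = ((-1/10/3)*(-(-1)/4))*6 = ((-1/10*1/3)*(-(-1)/4))*6 = -(-1)*(-1)/(30*4)*6 = -1/30*1/4*6 = -1/120*6 = -1/20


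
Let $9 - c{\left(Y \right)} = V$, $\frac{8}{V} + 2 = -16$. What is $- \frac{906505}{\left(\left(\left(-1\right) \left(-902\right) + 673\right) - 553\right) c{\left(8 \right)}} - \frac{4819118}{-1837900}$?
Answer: $- \frac{364398826871}{3991459325} \approx -91.295$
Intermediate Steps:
$V = - \frac{4}{9}$ ($V = \frac{8}{-2 - 16} = \frac{8}{-18} = 8 \left(- \frac{1}{18}\right) = - \frac{4}{9} \approx -0.44444$)
$c{\left(Y \right)} = \frac{85}{9}$ ($c{\left(Y \right)} = 9 - - \frac{4}{9} = 9 + \frac{4}{9} = \frac{85}{9}$)
$- \frac{906505}{\left(\left(\left(-1\right) \left(-902\right) + 673\right) - 553\right) c{\left(8 \right)}} - \frac{4819118}{-1837900} = - \frac{906505}{\left(\left(\left(-1\right) \left(-902\right) + 673\right) - 553\right) \frac{85}{9}} - \frac{4819118}{-1837900} = - \frac{906505}{\left(\left(902 + 673\right) - 553\right) \frac{85}{9}} - - \frac{2409559}{918950} = - \frac{906505}{\left(1575 - 553\right) \frac{85}{9}} + \frac{2409559}{918950} = - \frac{906505}{1022 \cdot \frac{85}{9}} + \frac{2409559}{918950} = - \frac{906505}{\frac{86870}{9}} + \frac{2409559}{918950} = \left(-906505\right) \frac{9}{86870} + \frac{2409559}{918950} = - \frac{1631709}{17374} + \frac{2409559}{918950} = - \frac{364398826871}{3991459325}$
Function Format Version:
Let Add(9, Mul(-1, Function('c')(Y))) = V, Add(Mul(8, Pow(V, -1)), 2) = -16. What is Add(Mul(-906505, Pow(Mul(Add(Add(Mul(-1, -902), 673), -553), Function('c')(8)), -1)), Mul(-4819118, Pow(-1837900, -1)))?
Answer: Rational(-364398826871, 3991459325) ≈ -91.295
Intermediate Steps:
V = Rational(-4, 9) (V = Mul(8, Pow(Add(-2, -16), -1)) = Mul(8, Pow(-18, -1)) = Mul(8, Rational(-1, 18)) = Rational(-4, 9) ≈ -0.44444)
Function('c')(Y) = Rational(85, 9) (Function('c')(Y) = Add(9, Mul(-1, Rational(-4, 9))) = Add(9, Rational(4, 9)) = Rational(85, 9))
Add(Mul(-906505, Pow(Mul(Add(Add(Mul(-1, -902), 673), -553), Function('c')(8)), -1)), Mul(-4819118, Pow(-1837900, -1))) = Add(Mul(-906505, Pow(Mul(Add(Add(Mul(-1, -902), 673), -553), Rational(85, 9)), -1)), Mul(-4819118, Pow(-1837900, -1))) = Add(Mul(-906505, Pow(Mul(Add(Add(902, 673), -553), Rational(85, 9)), -1)), Mul(-4819118, Rational(-1, 1837900))) = Add(Mul(-906505, Pow(Mul(Add(1575, -553), Rational(85, 9)), -1)), Rational(2409559, 918950)) = Add(Mul(-906505, Pow(Mul(1022, Rational(85, 9)), -1)), Rational(2409559, 918950)) = Add(Mul(-906505, Pow(Rational(86870, 9), -1)), Rational(2409559, 918950)) = Add(Mul(-906505, Rational(9, 86870)), Rational(2409559, 918950)) = Add(Rational(-1631709, 17374), Rational(2409559, 918950)) = Rational(-364398826871, 3991459325)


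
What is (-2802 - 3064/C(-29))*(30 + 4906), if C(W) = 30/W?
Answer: 11836528/15 ≈ 7.8910e+5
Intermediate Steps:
(-2802 - 3064/C(-29))*(30 + 4906) = (-2802 - 3064/(30/(-29)))*(30 + 4906) = (-2802 - 3064/(30*(-1/29)))*4936 = (-2802 - 3064/(-30/29))*4936 = (-2802 - 3064*(-29/30))*4936 = (-2802 + 44428/15)*4936 = (2398/15)*4936 = 11836528/15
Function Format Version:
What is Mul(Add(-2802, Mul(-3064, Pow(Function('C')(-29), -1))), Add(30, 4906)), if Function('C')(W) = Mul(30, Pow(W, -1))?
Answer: Rational(11836528, 15) ≈ 7.8910e+5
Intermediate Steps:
Mul(Add(-2802, Mul(-3064, Pow(Function('C')(-29), -1))), Add(30, 4906)) = Mul(Add(-2802, Mul(-3064, Pow(Mul(30, Pow(-29, -1)), -1))), Add(30, 4906)) = Mul(Add(-2802, Mul(-3064, Pow(Mul(30, Rational(-1, 29)), -1))), 4936) = Mul(Add(-2802, Mul(-3064, Pow(Rational(-30, 29), -1))), 4936) = Mul(Add(-2802, Mul(-3064, Rational(-29, 30))), 4936) = Mul(Add(-2802, Rational(44428, 15)), 4936) = Mul(Rational(2398, 15), 4936) = Rational(11836528, 15)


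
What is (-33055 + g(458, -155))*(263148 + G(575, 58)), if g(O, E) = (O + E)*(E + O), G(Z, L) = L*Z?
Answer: 17420443492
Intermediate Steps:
g(O, E) = (E + O)² (g(O, E) = (E + O)*(E + O) = (E + O)²)
(-33055 + g(458, -155))*(263148 + G(575, 58)) = (-33055 + (-155 + 458)²)*(263148 + 58*575) = (-33055 + 303²)*(263148 + 33350) = (-33055 + 91809)*296498 = 58754*296498 = 17420443492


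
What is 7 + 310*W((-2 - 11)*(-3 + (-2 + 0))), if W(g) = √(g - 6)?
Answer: 7 + 310*√59 ≈ 2388.2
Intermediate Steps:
W(g) = √(-6 + g)
7 + 310*W((-2 - 11)*(-3 + (-2 + 0))) = 7 + 310*√(-6 + (-2 - 11)*(-3 + (-2 + 0))) = 7 + 310*√(-6 - 13*(-3 - 2)) = 7 + 310*√(-6 - 13*(-5)) = 7 + 310*√(-6 + 65) = 7 + 310*√59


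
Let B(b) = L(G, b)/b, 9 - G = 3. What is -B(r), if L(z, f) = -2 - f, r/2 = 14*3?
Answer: 43/42 ≈ 1.0238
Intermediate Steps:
G = 6 (G = 9 - 1*3 = 9 - 3 = 6)
r = 84 (r = 2*(14*3) = 2*42 = 84)
B(b) = (-2 - b)/b
-B(r) = -(-2 - 1*84)/84 = -(-2 - 84)/84 = -(-86)/84 = -1*(-43/42) = 43/42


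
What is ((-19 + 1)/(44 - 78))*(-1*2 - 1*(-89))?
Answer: 783/17 ≈ 46.059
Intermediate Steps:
((-19 + 1)/(44 - 78))*(-1*2 - 1*(-89)) = (-18/(-34))*(-2 + 89) = -18*(-1/34)*87 = (9/17)*87 = 783/17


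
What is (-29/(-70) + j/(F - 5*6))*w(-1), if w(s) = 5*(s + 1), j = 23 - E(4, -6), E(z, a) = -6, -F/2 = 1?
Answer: 0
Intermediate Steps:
F = -2 (F = -2*1 = -2)
j = 29 (j = 23 - 1*(-6) = 23 + 6 = 29)
w(s) = 5 + 5*s (w(s) = 5*(1 + s) = 5 + 5*s)
(-29/(-70) + j/(F - 5*6))*w(-1) = (-29/(-70) + 29/(-2 - 5*6))*(5 + 5*(-1)) = (-29*(-1/70) + 29/(-2 - 30))*(5 - 5) = (29/70 + 29/(-32))*0 = (29/70 + 29*(-1/32))*0 = (29/70 - 29/32)*0 = -551/1120*0 = 0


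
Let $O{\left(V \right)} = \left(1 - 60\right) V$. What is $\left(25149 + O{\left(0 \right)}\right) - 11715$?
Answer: $13434$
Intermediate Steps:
$O{\left(V \right)} = - 59 V$
$\left(25149 + O{\left(0 \right)}\right) - 11715 = \left(25149 - 0\right) - 11715 = \left(25149 + 0\right) - 11715 = 25149 - 11715 = 13434$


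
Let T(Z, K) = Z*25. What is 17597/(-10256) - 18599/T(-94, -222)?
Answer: 74699197/12050800 ≈ 6.1987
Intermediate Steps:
T(Z, K) = 25*Z
17597/(-10256) - 18599/T(-94, -222) = 17597/(-10256) - 18599/(25*(-94)) = 17597*(-1/10256) - 18599/(-2350) = -17597/10256 - 18599*(-1/2350) = -17597/10256 + 18599/2350 = 74699197/12050800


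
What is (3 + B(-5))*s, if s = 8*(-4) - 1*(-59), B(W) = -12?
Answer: -243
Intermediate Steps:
s = 27 (s = -32 + 59 = 27)
(3 + B(-5))*s = (3 - 12)*27 = -9*27 = -243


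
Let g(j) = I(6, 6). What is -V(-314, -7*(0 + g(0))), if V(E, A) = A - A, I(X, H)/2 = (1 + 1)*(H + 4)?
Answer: 0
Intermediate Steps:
I(X, H) = 16 + 4*H (I(X, H) = 2*((1 + 1)*(H + 4)) = 2*(2*(4 + H)) = 2*(8 + 2*H) = 16 + 4*H)
g(j) = 40 (g(j) = 16 + 4*6 = 16 + 24 = 40)
V(E, A) = 0
-V(-314, -7*(0 + g(0))) = -1*0 = 0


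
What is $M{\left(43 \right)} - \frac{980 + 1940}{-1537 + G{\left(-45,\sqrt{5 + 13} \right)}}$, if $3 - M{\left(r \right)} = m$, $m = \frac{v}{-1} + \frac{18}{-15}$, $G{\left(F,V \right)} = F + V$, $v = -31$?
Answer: $- \frac{156132702}{6256765} + \frac{4380 \sqrt{2}}{1251353} \approx -24.949$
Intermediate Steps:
$m = \frac{149}{5}$ ($m = - \frac{31}{-1} + \frac{18}{-15} = \left(-31\right) \left(-1\right) + 18 \left(- \frac{1}{15}\right) = 31 - \frac{6}{5} = \frac{149}{5} \approx 29.8$)
$M{\left(r \right)} = - \frac{134}{5}$ ($M{\left(r \right)} = 3 - \frac{149}{5} = - \frac{134}{5}$)
$M{\left(43 \right)} - \frac{980 + 1940}{-1537 + G{\left(-45,\sqrt{5 + 13} \right)}} = - \frac{134}{5} - \frac{980 + 1940}{-1537 - \left(45 - \sqrt{5 + 13}\right)} = - \frac{134}{5} - \frac{2920}{-1537 - \left(45 - \sqrt{18}\right)} = - \frac{134}{5} - \frac{2920}{-1537 - \left(45 - 3 \sqrt{2}\right)} = - \frac{134}{5} - \frac{2920}{-1582 + 3 \sqrt{2}}$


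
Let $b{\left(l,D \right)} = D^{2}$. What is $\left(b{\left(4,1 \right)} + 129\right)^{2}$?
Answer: $16900$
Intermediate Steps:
$\left(b{\left(4,1 \right)} + 129\right)^{2} = \left(1^{2} + 129\right)^{2} = \left(1 + 129\right)^{2} = 130^{2} = 16900$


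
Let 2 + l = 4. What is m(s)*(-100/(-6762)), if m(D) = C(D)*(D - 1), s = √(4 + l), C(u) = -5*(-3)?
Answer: -250/1127 + 250*√6/1127 ≈ 0.32154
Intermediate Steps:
l = 2 (l = -2 + 4 = 2)
C(u) = 15
s = √6 (s = √(4 + 2) = √6 ≈ 2.4495)
m(D) = -15 + 15*D (m(D) = 15*(D - 1) = 15*(-1 + D) = -15 + 15*D)
m(s)*(-100/(-6762)) = (-15 + 15*√6)*(-100/(-6762)) = (-15 + 15*√6)*(-100*(-1/6762)) = (-15 + 15*√6)*(50/3381) = -250/1127 + 250*√6/1127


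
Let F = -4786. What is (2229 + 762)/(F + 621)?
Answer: -2991/4165 ≈ -0.71813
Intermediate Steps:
(2229 + 762)/(F + 621) = (2229 + 762)/(-4786 + 621) = 2991/(-4165) = 2991*(-1/4165) = -2991/4165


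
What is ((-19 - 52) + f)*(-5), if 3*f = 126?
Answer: 145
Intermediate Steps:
f = 42 (f = (⅓)*126 = 42)
((-19 - 52) + f)*(-5) = ((-19 - 52) + 42)*(-5) = (-71 + 42)*(-5) = -29*(-5) = 145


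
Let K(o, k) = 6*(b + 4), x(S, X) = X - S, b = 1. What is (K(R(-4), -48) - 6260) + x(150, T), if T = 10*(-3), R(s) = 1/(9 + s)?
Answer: -6410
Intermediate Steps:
T = -30
K(o, k) = 30 (K(o, k) = 6*(1 + 4) = 6*5 = 30)
(K(R(-4), -48) - 6260) + x(150, T) = (30 - 6260) + (-30 - 1*150) = -6230 + (-30 - 150) = -6230 - 180 = -6410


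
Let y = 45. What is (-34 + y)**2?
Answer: 121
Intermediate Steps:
(-34 + y)**2 = (-34 + 45)**2 = 11**2 = 121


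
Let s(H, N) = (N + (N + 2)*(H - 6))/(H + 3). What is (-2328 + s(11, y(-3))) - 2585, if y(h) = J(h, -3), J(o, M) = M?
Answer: -34395/7 ≈ -4913.6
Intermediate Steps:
y(h) = -3
s(H, N) = (N + (-6 + H)*(2 + N))/(3 + H) (s(H, N) = (N + (2 + N)*(-6 + H))/(3 + H) = (N + (-6 + H)*(2 + N))/(3 + H))
(-2328 + s(11, y(-3))) - 2585 = (-2328 + (-12 - 5*(-3) + 2*11 + 11*(-3))/(3 + 11)) - 2585 = (-2328 + (-12 + 15 + 22 - 33)/14) - 2585 = (-2328 + (1/14)*(-8)) - 2585 = (-2328 - 4/7) - 2585 = -16300/7 - 2585 = -34395/7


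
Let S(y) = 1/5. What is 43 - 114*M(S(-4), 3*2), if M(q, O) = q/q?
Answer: -71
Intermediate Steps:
S(y) = ⅕
M(q, O) = 1
43 - 114*M(S(-4), 3*2) = 43 - 114*1 = 43 - 114 = -71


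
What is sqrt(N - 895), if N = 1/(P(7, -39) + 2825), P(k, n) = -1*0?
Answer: I*sqrt(285706262)/565 ≈ 29.917*I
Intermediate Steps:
P(k, n) = 0
N = 1/2825 (N = 1/(0 + 2825) = 1/2825 ≈ 0.00035398)
sqrt(N - 895) = sqrt(1/2825 - 895) = sqrt(-2528374/2825) = I*sqrt(285706262)/565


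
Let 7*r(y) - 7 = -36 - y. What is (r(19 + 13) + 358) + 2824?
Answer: 22213/7 ≈ 3173.3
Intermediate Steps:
r(y) = -29/7 - y/7 (r(y) = 1 + (-36 - y)/7 = 1 + (-36/7 - y/7) = -29/7 - y/7)
(r(19 + 13) + 358) + 2824 = ((-29/7 - (19 + 13)/7) + 358) + 2824 = ((-29/7 - 1/7*32) + 358) + 2824 = ((-29/7 - 32/7) + 358) + 2824 = (-61/7 + 358) + 2824 = 2445/7 + 2824 = 22213/7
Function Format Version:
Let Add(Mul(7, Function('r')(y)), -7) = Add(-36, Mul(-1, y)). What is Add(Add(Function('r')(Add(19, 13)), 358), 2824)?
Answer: Rational(22213, 7) ≈ 3173.3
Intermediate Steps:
Function('r')(y) = Add(Rational(-29, 7), Mul(Rational(-1, 7), y)) (Function('r')(y) = Add(1, Mul(Rational(1, 7), Add(-36, Mul(-1, y)))) = Add(1, Add(Rational(-36, 7), Mul(Rational(-1, 7), y))) = Add(Rational(-29, 7), Mul(Rational(-1, 7), y)))
Add(Add(Function('r')(Add(19, 13)), 358), 2824) = Add(Add(Add(Rational(-29, 7), Mul(Rational(-1, 7), Add(19, 13))), 358), 2824) = Add(Add(Add(Rational(-29, 7), Mul(Rational(-1, 7), 32)), 358), 2824) = Add(Add(Add(Rational(-29, 7), Rational(-32, 7)), 358), 2824) = Add(Add(Rational(-61, 7), 358), 2824) = Add(Rational(2445, 7), 2824) = Rational(22213, 7)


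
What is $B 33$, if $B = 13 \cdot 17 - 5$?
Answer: $7128$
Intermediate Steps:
$B = 216$ ($B = 221 - 5 = 216$)
$B 33 = 216 \cdot 33 = 7128$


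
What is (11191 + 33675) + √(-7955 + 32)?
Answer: 44866 + I*√7923 ≈ 44866.0 + 89.011*I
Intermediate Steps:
(11191 + 33675) + √(-7955 + 32) = 44866 + √(-7923) = 44866 + I*√7923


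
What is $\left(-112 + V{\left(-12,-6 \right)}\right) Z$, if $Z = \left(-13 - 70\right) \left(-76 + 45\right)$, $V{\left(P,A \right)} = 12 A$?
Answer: $-473432$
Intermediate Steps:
$Z = 2573$ ($Z = \left(-83\right) \left(-31\right) = 2573$)
$\left(-112 + V{\left(-12,-6 \right)}\right) Z = \left(-112 + 12 \left(-6\right)\right) 2573 = \left(-112 - 72\right) 2573 = \left(-184\right) 2573 = -473432$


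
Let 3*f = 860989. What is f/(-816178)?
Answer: -860989/2448534 ≈ -0.35163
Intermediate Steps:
f = 860989/3 (f = (1/3)*860989 = 860989/3 ≈ 2.8700e+5)
f/(-816178) = (860989/3)/(-816178) = (860989/3)*(-1/816178) = -860989/2448534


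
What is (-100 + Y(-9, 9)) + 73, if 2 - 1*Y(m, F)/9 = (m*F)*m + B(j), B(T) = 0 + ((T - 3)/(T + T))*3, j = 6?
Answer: -26307/4 ≈ -6576.8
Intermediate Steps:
B(T) = 3*(-3 + T)/(2*T) (B(T) = 0 + ((-3 + T)/((2*T)))*3 = 0 + ((-3 + T)*(1/(2*T)))*3 = 0 + ((-3 + T)/(2*T))*3 = 0 + 3*(-3 + T)/(2*T) = 3*(-3 + T)/(2*T))
Y(m, F) = 45/4 - 9*F*m² (Y(m, F) = 18 - 9*((m*F)*m + (3/2)*(-3 + 6)/6) = 18 - 9*((F*m)*m + (3/2)*(⅙)*3) = 18 - 9*(F*m² + ¾) = 18 - 9*(¾ + F*m²) = 18 + (-27/4 - 9*F*m²) = 45/4 - 9*F*m²)
(-100 + Y(-9, 9)) + 73 = (-100 + (45/4 - 9*9*(-9)²)) + 73 = (-100 + (45/4 - 9*9*81)) + 73 = (-100 + (45/4 - 6561)) + 73 = (-100 - 26199/4) + 73 = -26599/4 + 73 = -26307/4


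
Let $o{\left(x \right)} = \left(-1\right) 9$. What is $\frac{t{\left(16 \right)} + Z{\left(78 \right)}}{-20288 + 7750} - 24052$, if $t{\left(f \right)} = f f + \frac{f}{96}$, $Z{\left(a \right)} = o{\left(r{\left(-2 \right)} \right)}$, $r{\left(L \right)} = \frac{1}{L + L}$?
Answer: $- \frac{1809385339}{75228} \approx -24052.0$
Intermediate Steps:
$r{\left(L \right)} = \frac{1}{2 L}$
$o{\left(x \right)} = -9$
$Z{\left(a \right)} = -9$
$t{\left(f \right)} = f^{2} + \frac{f}{96}$ ($t{\left(f \right)} = f^{2} + f \frac{1}{96} = f^{2} + \frac{f}{96}$)
$\frac{t{\left(16 \right)} + Z{\left(78 \right)}}{-20288 + 7750} - 24052 = \frac{16 \left(\frac{1}{96} + 16\right) - 9}{-20288 + 7750} - 24052 = \frac{16 \cdot \frac{1537}{96} - 9}{-12538} - 24052 = \left(\frac{1537}{6} - 9\right) \left(- \frac{1}{12538}\right) - 24052 = \frac{1483}{6} \left(- \frac{1}{12538}\right) - 24052 = - \frac{1483}{75228} - 24052 = - \frac{1809385339}{75228}$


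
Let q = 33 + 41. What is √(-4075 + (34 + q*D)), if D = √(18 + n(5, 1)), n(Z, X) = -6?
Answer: √(-4041 + 148*√3) ≈ 61.52*I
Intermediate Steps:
q = 74
D = 2*√3 (D = √(18 - 6) = √12 = 2*√3 ≈ 3.4641)
√(-4075 + (34 + q*D)) = √(-4075 + (34 + 74*(2*√3))) = √(-4075 + (34 + 148*√3)) = √(-4041 + 148*√3)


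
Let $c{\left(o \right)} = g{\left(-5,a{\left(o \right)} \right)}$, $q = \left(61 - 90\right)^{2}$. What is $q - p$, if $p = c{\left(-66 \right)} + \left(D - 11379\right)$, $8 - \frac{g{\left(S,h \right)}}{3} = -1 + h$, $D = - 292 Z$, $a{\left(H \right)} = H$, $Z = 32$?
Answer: $21339$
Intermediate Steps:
$D = -9344$ ($D = \left(-292\right) 32 = -9344$)
$g{\left(S,h \right)} = 27 - 3 h$ ($g{\left(S,h \right)} = 24 - 3 \left(-1 + h\right) = 24 - \left(-3 + 3 h\right) = 27 - 3 h$)
$q = 841$ ($q = \left(-29\right)^{2} = 841$)
$c{\left(o \right)} = 27 - 3 o$
$p = -20498$ ($p = \left(27 - -198\right) - 20723 = \left(27 + 198\right) - 20723 = 225 - 20723 = -20498$)
$q - p = 841 - -20498 = 841 + 20498 = 21339$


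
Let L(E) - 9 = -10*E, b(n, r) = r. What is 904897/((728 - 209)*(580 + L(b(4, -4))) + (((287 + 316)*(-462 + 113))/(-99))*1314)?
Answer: 9953867/34316223 ≈ 0.29006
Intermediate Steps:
L(E) = 9 - 10*E
904897/((728 - 209)*(580 + L(b(4, -4))) + (((287 + 316)*(-462 + 113))/(-99))*1314) = 904897/((728 - 209)*(580 + (9 - 10*(-4))) + (((287 + 316)*(-462 + 113))/(-99))*1314) = 904897/(519*(580 + (9 + 40)) + ((603*(-349))*(-1/99))*1314) = 904897/(519*(580 + 49) - 210447*(-1/99)*1314) = 904897/(519*629 + (23383/11)*1314) = 904897/(326451 + 30725262/11) = 904897/(34316223/11) = 904897*(11/34316223) = 9953867/34316223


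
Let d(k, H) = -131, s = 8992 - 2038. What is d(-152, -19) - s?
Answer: -7085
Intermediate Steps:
s = 6954
d(-152, -19) - s = -131 - 1*6954 = -131 - 6954 = -7085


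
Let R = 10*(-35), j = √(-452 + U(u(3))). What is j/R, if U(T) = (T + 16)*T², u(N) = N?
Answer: -I*√281/350 ≈ -0.047894*I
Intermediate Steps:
U(T) = T²*(16 + T) (U(T) = (16 + T)*T² = T²*(16 + T))
j = I*√281 (j = √(-452 + 3²*(16 + 3)) = √(-452 + 9*19) = √(-452 + 171) = √(-281) = I*√281 ≈ 16.763*I)
R = -350
j/R = (I*√281)/(-350) = (I*√281)*(-1/350) = -I*√281/350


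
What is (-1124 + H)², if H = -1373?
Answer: 6235009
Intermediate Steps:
(-1124 + H)² = (-1124 - 1373)² = (-2497)² = 6235009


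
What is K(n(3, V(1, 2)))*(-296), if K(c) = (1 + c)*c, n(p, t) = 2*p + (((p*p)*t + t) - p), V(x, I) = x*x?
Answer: -53872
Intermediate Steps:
V(x, I) = x**2
n(p, t) = p + t + t*p**2 (n(p, t) = 2*p + ((p**2*t + t) - p) = 2*p + ((t*p**2 + t) - p) = 2*p + ((t + t*p**2) - p) = 2*p + (t - p + t*p**2) = p + t + t*p**2)
K(c) = c*(1 + c)
K(n(3, V(1, 2)))*(-296) = ((3 + 1**2 + 1**2*3**2)*(1 + (3 + 1**2 + 1**2*3**2)))*(-296) = ((3 + 1 + 1*9)*(1 + (3 + 1 + 1*9)))*(-296) = ((3 + 1 + 9)*(1 + (3 + 1 + 9)))*(-296) = (13*(1 + 13))*(-296) = (13*14)*(-296) = 182*(-296) = -53872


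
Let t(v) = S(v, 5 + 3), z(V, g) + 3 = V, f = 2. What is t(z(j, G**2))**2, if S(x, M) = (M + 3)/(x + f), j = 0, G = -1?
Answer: 121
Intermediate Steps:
z(V, g) = -3 + V
S(x, M) = (3 + M)/(2 + x) (S(x, M) = (M + 3)/(x + 2) = (3 + M)/(2 + x))
t(v) = 11/(2 + v) (t(v) = (3 + (5 + 3))/(2 + v) = (3 + 8)/(2 + v) = 11/(2 + v))
t(z(j, G**2))**2 = (11/(2 + (-3 + 0)))**2 = (11/(2 - 3))**2 = (11/(-1))**2 = (11*(-1))**2 = (-11)**2 = 121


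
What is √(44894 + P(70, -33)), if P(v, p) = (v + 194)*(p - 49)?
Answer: √23246 ≈ 152.47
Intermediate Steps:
P(v, p) = (-49 + p)*(194 + v) (P(v, p) = (194 + v)*(-49 + p) = (-49 + p)*(194 + v))
√(44894 + P(70, -33)) = √(44894 + (-9506 - 49*70 + 194*(-33) - 33*70)) = √(44894 + (-9506 - 3430 - 6402 - 2310)) = √(44894 - 21648) = √23246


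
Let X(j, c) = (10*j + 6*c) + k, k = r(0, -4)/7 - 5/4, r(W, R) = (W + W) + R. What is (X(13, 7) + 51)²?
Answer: 38353249/784 ≈ 48920.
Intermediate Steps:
r(W, R) = R + 2*W (r(W, R) = 2*W + R = R + 2*W)
k = -51/28 (k = (-4 + 2*0)/7 - 5/4 = (-4 + 0)*(⅐) - 5*¼ = -4*⅐ - 5/4 = -4/7 - 5/4 = -51/28 ≈ -1.8214)
X(j, c) = -51/28 + 6*c + 10*j (X(j, c) = (10*j + 6*c) - 51/28 = (6*c + 10*j) - 51/28 = -51/28 + 6*c + 10*j)
(X(13, 7) + 51)² = ((-51/28 + 6*7 + 10*13) + 51)² = ((-51/28 + 42 + 130) + 51)² = (4765/28 + 51)² = (6193/28)² = 38353249/784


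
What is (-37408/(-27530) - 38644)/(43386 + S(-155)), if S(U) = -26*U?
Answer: -132978989/163170310 ≈ -0.81497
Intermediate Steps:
(-37408/(-27530) - 38644)/(43386 + S(-155)) = (-37408/(-27530) - 38644)/(43386 - 26*(-155)) = (-37408*(-1/27530) - 38644)/(43386 + 4030) = (18704/13765 - 38644)/47416 = -531915956/13765*1/47416 = -132978989/163170310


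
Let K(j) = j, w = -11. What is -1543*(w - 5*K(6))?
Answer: 63263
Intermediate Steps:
-1543*(w - 5*K(6)) = -1543*(-11 - 5*6) = -1543*(-11 - 30) = -1543*(-41) = 63263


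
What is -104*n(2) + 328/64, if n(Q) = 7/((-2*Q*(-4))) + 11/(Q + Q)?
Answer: -2611/8 ≈ -326.38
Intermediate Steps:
n(Q) = 51/(8*Q) (n(Q) = 7/((8*Q)) + 11/((2*Q)) = 7*(1/(8*Q)) + 11*(1/(2*Q)) = 7/(8*Q) + 11/(2*Q) = 51/(8*Q))
-104*n(2) + 328/64 = -663/2 + 328/64 = -663/2 + 328*(1/64) = -104*51/16 + 41/8 = -663/2 + 41/8 = -2611/8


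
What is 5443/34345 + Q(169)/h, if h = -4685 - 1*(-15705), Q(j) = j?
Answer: 13157233/75696380 ≈ 0.17382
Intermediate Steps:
h = 11020 (h = -4685 + 15705 = 11020)
5443/34345 + Q(169)/h = 5443/34345 + 169/11020 = 13157233/75696380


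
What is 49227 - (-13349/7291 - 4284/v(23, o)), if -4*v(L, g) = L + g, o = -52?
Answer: 10533833350/211439 ≈ 49820.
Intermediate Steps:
v(L, g) = -L/4 - g/4 (v(L, g) = -(L + g)/4 = -L/4 - g/4)
49227 - (-13349/7291 - 4284/v(23, o)) = 49227 - (-13349/7291 - 4284/(-¼*23 - ¼*(-52))) = 49227 - (-13349*1/7291 - 4284/(-23/4 + 13)) = 49227 - (-13349/7291 - 4284/29/4) = 49227 - (-13349/7291 - 4284*4/29) = 49227 - (-13349/7291 - 17136/29) = 49227 - 1*(-125325697/211439) = 49227 + 125325697/211439 = 10533833350/211439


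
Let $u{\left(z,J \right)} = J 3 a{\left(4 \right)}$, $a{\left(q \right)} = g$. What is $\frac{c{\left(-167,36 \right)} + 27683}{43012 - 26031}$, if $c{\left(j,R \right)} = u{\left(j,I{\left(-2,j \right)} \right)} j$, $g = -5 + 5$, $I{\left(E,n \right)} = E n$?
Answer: $\frac{27683}{16981} \approx 1.6302$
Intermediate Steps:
$g = 0$
$a{\left(q \right)} = 0$
$u{\left(z,J \right)} = 0$ ($u{\left(z,J \right)} = J 3 \cdot 0 = 3 J 0 = 0$)
$c{\left(j,R \right)} = 0$ ($c{\left(j,R \right)} = 0 j = 0$)
$\frac{c{\left(-167,36 \right)} + 27683}{43012 - 26031} = \frac{0 + 27683}{43012 - 26031} = \frac{27683}{16981}$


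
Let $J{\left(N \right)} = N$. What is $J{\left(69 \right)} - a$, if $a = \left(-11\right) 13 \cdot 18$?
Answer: $2643$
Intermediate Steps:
$a = -2574$ ($a = \left(-143\right) 18 = -2574$)
$J{\left(69 \right)} - a = 69 - -2574 = 69 + 2574 = 2643$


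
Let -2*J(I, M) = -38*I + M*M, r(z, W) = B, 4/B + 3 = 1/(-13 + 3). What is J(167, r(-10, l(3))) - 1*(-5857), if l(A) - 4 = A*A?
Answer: 8677030/961 ≈ 9029.2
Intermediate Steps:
B = -40/31 (B = 4/(-3 + 1/(-13 + 3)) = 4/(-3 + 1/(-10)) = 4/(-3 - 1/10) = 4/(-31/10) = 4*(-10/31) = -40/31 ≈ -1.2903)
l(A) = 4 + A**2 (l(A) = 4 + A*A = 4 + A**2)
r(z, W) = -40/31
J(I, M) = 19*I - M**2/2 (J(I, M) = -(-38*I + M*M)/2 = -(-38*I + M**2)/2 = -(M**2 - 38*I)/2 = 19*I - M**2/2)
J(167, r(-10, l(3))) - 1*(-5857) = (19*167 - (-40/31)**2/2) - 1*(-5857) = (3173 - 1/2*1600/961) + 5857 = (3173 - 800/961) + 5857 = 3048453/961 + 5857 = 8677030/961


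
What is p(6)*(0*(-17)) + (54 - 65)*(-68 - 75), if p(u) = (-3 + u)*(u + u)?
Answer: 1573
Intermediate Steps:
p(u) = 2*u*(-3 + u) (p(u) = (-3 + u)*(2*u) = 2*u*(-3 + u))
p(6)*(0*(-17)) + (54 - 65)*(-68 - 75) = (2*6*(-3 + 6))*(0*(-17)) + (54 - 65)*(-68 - 75) = (2*6*3)*0 - 11*(-143) = 36*0 + 1573 = 0 + 1573 = 1573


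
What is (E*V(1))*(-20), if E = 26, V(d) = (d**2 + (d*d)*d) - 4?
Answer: 1040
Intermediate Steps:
V(d) = -4 + d**2 + d**3 (V(d) = (d**2 + d**2*d) - 4 = (d**2 + d**3) - 4 = -4 + d**2 + d**3)
(E*V(1))*(-20) = (26*(-4 + 1**2 + 1**3))*(-20) = (26*(-4 + 1 + 1))*(-20) = (26*(-2))*(-20) = -52*(-20) = 1040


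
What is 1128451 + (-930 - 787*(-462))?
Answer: 1491115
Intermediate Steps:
1128451 + (-930 - 787*(-462)) = 1128451 + (-930 + 363594) = 1128451 + 362664 = 1491115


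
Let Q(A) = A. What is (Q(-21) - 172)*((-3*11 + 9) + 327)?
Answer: -58479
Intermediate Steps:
(Q(-21) - 172)*((-3*11 + 9) + 327) = (-21 - 172)*((-3*11 + 9) + 327) = -193*((-33 + 9) + 327) = -193*(-24 + 327) = -193*303 = -58479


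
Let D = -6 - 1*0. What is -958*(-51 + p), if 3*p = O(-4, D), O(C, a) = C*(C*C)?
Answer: 207886/3 ≈ 69295.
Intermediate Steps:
D = -6 (D = -6 + 0 = -6)
O(C, a) = C³ (O(C, a) = C*C² = C³)
p = -64/3 (p = (⅓)*(-4)³ = (⅓)*(-64) = -64/3 ≈ -21.333)
-958*(-51 + p) = -958*(-51 - 64/3) = -958*(-217/3) = 207886/3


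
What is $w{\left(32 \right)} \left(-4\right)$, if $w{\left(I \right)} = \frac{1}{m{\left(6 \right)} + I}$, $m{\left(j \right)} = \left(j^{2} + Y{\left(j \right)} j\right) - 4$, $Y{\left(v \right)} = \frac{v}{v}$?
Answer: $- \frac{2}{35} \approx -0.057143$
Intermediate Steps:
$Y{\left(v \right)} = 1$
$m{\left(j \right)} = -4 + j + j^{2}$ ($m{\left(j \right)} = \left(j^{2} + 1 j\right) - 4 = \left(j^{2} + j\right) - 4 = \left(j + j^{2}\right) - 4 = -4 + j + j^{2}$)
$w{\left(I \right)} = \frac{1}{38 + I}$ ($w{\left(I \right)} = \frac{1}{\left(-4 + 6 + 6^{2}\right) + I} = \frac{1}{\left(-4 + 6 + 36\right) + I} = \frac{1}{38 + I}$)
$w{\left(32 \right)} \left(-4\right) = \frac{1}{38 + 32} \left(-4\right) = \frac{1}{70} \left(-4\right) = - \frac{2}{35}$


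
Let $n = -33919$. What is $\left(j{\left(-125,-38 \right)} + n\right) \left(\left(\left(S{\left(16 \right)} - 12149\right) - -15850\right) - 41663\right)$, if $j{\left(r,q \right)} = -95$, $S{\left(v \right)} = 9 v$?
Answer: $1286341452$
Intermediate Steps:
$\left(j{\left(-125,-38 \right)} + n\right) \left(\left(\left(S{\left(16 \right)} - 12149\right) - -15850\right) - 41663\right) = \left(-95 - 33919\right) \left(\left(\left(9 \cdot 16 - 12149\right) - -15850\right) - 41663\right) = - 34014 \left(\left(\left(144 - 12149\right) + 15850\right) - 41663\right) = - 34014 \left(\left(-12005 + 15850\right) - 41663\right) = - 34014 \left(3845 - 41663\right) = \left(-34014\right) \left(-37818\right) = 1286341452$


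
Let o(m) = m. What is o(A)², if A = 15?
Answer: 225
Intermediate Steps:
o(A)² = 15² = 225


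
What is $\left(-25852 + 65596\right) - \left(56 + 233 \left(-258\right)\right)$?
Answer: $99802$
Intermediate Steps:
$\left(-25852 + 65596\right) - \left(56 + 233 \left(-258\right)\right) = 39744 - \left(56 - 60114\right) = 39744 - -60058 = 39744 + 60058 = 99802$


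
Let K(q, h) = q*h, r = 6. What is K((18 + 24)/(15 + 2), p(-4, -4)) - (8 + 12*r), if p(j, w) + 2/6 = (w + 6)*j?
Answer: -1710/17 ≈ -100.59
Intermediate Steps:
p(j, w) = -1/3 + j*(6 + w) (p(j, w) = -1/3 + (w + 6)*j = -1/3 + (6 + w)*j = -1/3 + j*(6 + w))
K(q, h) = h*q
K((18 + 24)/(15 + 2), p(-4, -4)) - (8 + 12*r) = (-1/3 + 6*(-4) - 4*(-4))*((18 + 24)/(15 + 2)) - (8 + 12*6) = (-1/3 - 24 + 16)*(42/17) - (8 + 72) = -350/17 - 1*80 = -25/3*42/17 - 80 = -350/17 - 80 = -1710/17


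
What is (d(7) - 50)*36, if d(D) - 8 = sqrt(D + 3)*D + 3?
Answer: -1404 + 252*sqrt(10) ≈ -607.11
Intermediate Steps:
d(D) = 11 + D*sqrt(3 + D) (d(D) = 8 + (sqrt(D + 3)*D + 3) = 8 + (sqrt(3 + D)*D + 3) = 8 + (D*sqrt(3 + D) + 3) = 8 + (3 + D*sqrt(3 + D)) = 11 + D*sqrt(3 + D))
(d(7) - 50)*36 = ((11 + 7*sqrt(3 + 7)) - 50)*36 = ((11 + 7*sqrt(10)) - 50)*36 = (-39 + 7*sqrt(10))*36 = -1404 + 252*sqrt(10)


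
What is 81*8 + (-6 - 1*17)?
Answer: 625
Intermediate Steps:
81*8 + (-6 - 1*17) = 648 + (-6 - 17) = 648 - 23 = 625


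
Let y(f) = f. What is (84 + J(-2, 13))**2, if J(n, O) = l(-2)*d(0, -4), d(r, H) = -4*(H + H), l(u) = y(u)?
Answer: 400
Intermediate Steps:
l(u) = u
d(r, H) = -8*H
J(n, O) = -64 (J(n, O) = -(-16)*(-4) = -2*32 = -64)
(84 + J(-2, 13))**2 = (84 - 64)**2 = 20**2 = 400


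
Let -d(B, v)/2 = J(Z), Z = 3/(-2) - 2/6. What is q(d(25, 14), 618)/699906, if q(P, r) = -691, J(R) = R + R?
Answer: -691/699906 ≈ -0.00098727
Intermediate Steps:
Z = -11/6 (Z = 3*(-½) - 2*⅙ = -3/2 - ⅓ = -11/6 ≈ -1.8333)
J(R) = 2*R
d(B, v) = 22/3 (d(B, v) = -4*(-11)/6 = -2*(-11/3) = 22/3)
q(d(25, 14), 618)/699906 = -691/699906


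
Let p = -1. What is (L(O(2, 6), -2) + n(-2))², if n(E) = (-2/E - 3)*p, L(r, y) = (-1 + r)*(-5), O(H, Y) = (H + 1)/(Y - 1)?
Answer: 16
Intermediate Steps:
O(H, Y) = (1 + H)/(-1 + Y)
L(r, y) = 5 - 5*r
n(E) = 3 + 2/E (n(E) = (-2/E - 3)*(-1) = (-3 - 2/E)*(-1) = 3 + 2/E)
(L(O(2, 6), -2) + n(-2))² = ((5 - 5*(1 + 2)/(-1 + 6)) + (3 + 2/(-2)))² = ((5 - 5*3/5) + (3 + 2*(-½)))² = ((5 - 3) + (3 - 1))² = ((5 - 5*⅗) + 2)² = ((5 - 3) + 2)² = (2 + 2)² = 4² = 16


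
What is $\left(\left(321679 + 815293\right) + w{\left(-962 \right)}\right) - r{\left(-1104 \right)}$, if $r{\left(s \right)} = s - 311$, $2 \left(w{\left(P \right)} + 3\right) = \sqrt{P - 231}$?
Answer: $1138384 + \frac{i \sqrt{1193}}{2} \approx 1.1384 \cdot 10^{6} + 17.27 i$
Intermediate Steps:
$w{\left(P \right)} = -3 + \frac{\sqrt{-231 + P}}{2}$ ($w{\left(P \right)} = -3 + \frac{\sqrt{P - 231}}{2} = -3 + \frac{\sqrt{-231 + P}}{2}$)
$r{\left(s \right)} = -311 + s$
$\left(\left(321679 + 815293\right) + w{\left(-962 \right)}\right) - r{\left(-1104 \right)} = \left(\left(321679 + 815293\right) - \left(3 - \frac{\sqrt{-231 - 962}}{2}\right)\right) - \left(-311 - 1104\right) = \left(1136972 - \left(3 - \frac{\sqrt{-1193}}{2}\right)\right) - -1415 = \left(1136972 - \left(3 - \frac{i \sqrt{1193}}{2}\right)\right) + 1415 = \left(1136969 + \frac{i \sqrt{1193}}{2}\right) + 1415 = 1138384 + \frac{i \sqrt{1193}}{2}$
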